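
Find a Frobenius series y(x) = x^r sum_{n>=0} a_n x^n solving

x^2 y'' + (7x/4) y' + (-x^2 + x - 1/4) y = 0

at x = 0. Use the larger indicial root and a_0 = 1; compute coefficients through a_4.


Write in Frobenius form y'' + (p(x)/x) y' + (q(x)/x^2) y = 0:
  p(x) = 7/4,  q(x) = -x^2 + x - 1/4.
Indicial equation: r(r-1) + (7/4) r + (-1/4) = 0 -> roots r_1 = 1/4, r_2 = -1.
Take r = r_1 = 1/4. Let y(x) = x^r sum_{n>=0} a_n x^n with a_0 = 1.
Substitute y = x^r sum a_n x^n and match x^{r+n}. The recurrence is
  D(n) a_n + 1 a_{n-1} - 1 a_{n-2} = 0,  where D(n) = (r+n)(r+n-1) + (7/4)(r+n) + (-1/4).
  a_n = [-1 a_{n-1} + 1 a_{n-2}] / D(n).
Since the indicial polynomial factors as (r - r_1)(r - r_2), D(n) = (r_1 + n - r_1)(r_1 + n - r_2) = n(n + 5/4).
Evaluating step by step (a_0 = 1):
  n = 1: D(1) = 1(1 + 5/4) = 9/4; numerator = -1(1) = -1; a_1 = (-1)/(9/4) = -4/9
  n = 2: D(2) = 2(2 + 5/4) = 13/2; numerator = -1(-4/9) + 1(1) = 13/9; a_2 = (13/9)/(13/2) = 2/9
  n = 3: D(3) = 3(3 + 5/4) = 51/4; numerator = -1(2/9) + 1(-4/9) = -2/3; a_3 = (-2/3)/(51/4) = -8/153
  n = 4: D(4) = 4(4 + 5/4) = 21; numerator = -1(-8/153) + 1(2/9) = 14/51; a_4 = (14/51)/(21) = 2/153

r = 1/4; a_0 = 1; a_1 = -4/9; a_2 = 2/9; a_3 = -8/153; a_4 = 2/153


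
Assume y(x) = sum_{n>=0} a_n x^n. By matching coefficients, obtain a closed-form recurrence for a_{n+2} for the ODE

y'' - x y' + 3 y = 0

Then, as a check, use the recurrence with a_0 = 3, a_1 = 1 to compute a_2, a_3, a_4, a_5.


Substitute y = sum_n a_n x^n.
y''(x) has coefficient (n+2)(n+1) a_{n+2} at x^n;
-x y'(x) has coefficient -n a_n at x^n (shift);
3 y(x) has coefficient 3 a_n at x^n.
Matching x^n: (n+2)(n+1) a_{n+2} + (-n + 3) a_n = 0.
Thus a_{n+2} = (n - 3) / ((n+1)(n+2)) * a_n.

Check with a_0 = 3, a_1 = 1 (apply the recurrence for n = 0, 1, 2, 3): a_0 = 3, a_1 = 1, a_2 = -9/2, a_3 = -1/3, a_4 = 3/8, a_5 = 0.

a_(n+2) = (n - 3) / ((n+1)(n+2)) * a_n; check: a_0 = 3, a_1 = 1, a_2 = -9/2, a_3 = -1/3, a_4 = 3/8, a_5 = 0


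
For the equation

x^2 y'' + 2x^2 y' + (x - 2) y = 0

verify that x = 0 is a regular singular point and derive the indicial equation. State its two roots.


Divide by x^2 to reach normal form y'' + P_1(x) y' + P_2(x) y = 0 with P_1(x) = 2 and P_2(x) = 1/x - 2/x^2.
x = 0 is a singular point because the y-coefficient 1/x - 2/x^2 has a pole at x = 0.
It is a regular singular point because x P_1(x) = p(x) = 2x and x^2 P_2(x) = q(x) = x - 2 are polynomials, hence analytic at x = 0.
p(0) = 0,  q(0) = -2.
Indicial equation: r(r-1) + p(0) r + q(0) = 0, i.e. r^2 + (p(0) - 1) r + q(0) = 0, i.e. r^2 - 1 r - 2 = 0.
Discriminant: (-1)^2 - 4(-2) = 9, so r = (1 ± 3)/2.
Solving: r_1 = 2, r_2 = -1.

indicial: r^2 - 1 r - 2 = 0; roots r_1 = 2, r_2 = -1


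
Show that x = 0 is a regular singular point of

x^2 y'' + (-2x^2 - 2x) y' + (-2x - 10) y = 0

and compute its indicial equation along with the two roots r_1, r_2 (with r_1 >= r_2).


Divide by x^2 to reach normal form y'' + P_1(x) y' + P_2(x) y = 0 with P_1(x) = -2 - 2/x and P_2(x) = -2/x - 10/x^2.
x = 0 is a singular point because the y'-coefficient -2 - 2/x has a pole at x = 0 and the y-coefficient -2/x - 10/x^2 has a pole at x = 0.
It is a regular singular point because x P_1(x) = p(x) = -2x - 2 and x^2 P_2(x) = q(x) = -2x - 10 are polynomials, hence analytic at x = 0.
p(0) = -2,  q(0) = -10.
Indicial equation: r(r-1) + p(0) r + q(0) = 0, i.e. r^2 + (p(0) - 1) r + q(0) = 0, i.e. r^2 - 3 r - 10 = 0.
Discriminant: (-3)^2 - 4(-10) = 49, so r = (3 ± 7)/2.
Solving: r_1 = 5, r_2 = -2.

indicial: r^2 - 3 r - 10 = 0; roots r_1 = 5, r_2 = -2


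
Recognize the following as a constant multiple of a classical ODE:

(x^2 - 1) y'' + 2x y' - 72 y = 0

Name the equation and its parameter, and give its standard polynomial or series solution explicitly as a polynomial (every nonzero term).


All three coefficients share the factor -1; dividing through by -1 gives  (1 - x^2) y'' - 2x y' + 72 y = 0.
This matches the Legendre equation (1 - x^2) y'' - 2x y' + n(n+1) y = 0 (note the -2x y' term) with n(n+1) = 72, so n = 8; the polynomial solution is P_8(x).
With y = sum_k a_k x^k, matching x^k gives (k+2)(k+1) a_{k+2} = [k(k+1) - n(n+1)] a_k = (k - 8)(k + 9) a_k. The right side vanishes at k = 8, so the series with the parity of 8 terminates at degree 8.
Standard normalization (P_n(1) = 1): leading coefficient (2n)!/(2^n (n!)^2) = 20922789888000/(256*1625702400) = 6435/128, so a_8 = 6435/128. Work downward with a_k = (k+1)(k+2) a_{k+2} / ((k - 8)(k + 9)):
  a_6 = (7)(8)(6435/128) / ((6 - 8)(6 + 9)) = (45045/16)/(-30) = -3003/32
  a_4 = (5)(6)(-3003/32) / ((4 - 8)(4 + 9)) = (-45045/16)/(-52) = 3465/64
  a_2 = (3)(4)(3465/64) / ((2 - 8)(2 + 9)) = (10395/16)/(-66) = -315/32
  a_0 = (1)(2)(-315/32) / ((0 - 8)(0 + 9)) = (-315/16)/(-72) = 35/128
Hence P_8(x) = 6435 x^8/128 - 3003 x^6/32 + 3465 x^4/64 - 315 x^2/32 + 35/128.

P_8(x); series = 6435 x^8/128 - 3003 x^6/32 + 3465 x^4/64 - 315 x^2/32 + 35/128


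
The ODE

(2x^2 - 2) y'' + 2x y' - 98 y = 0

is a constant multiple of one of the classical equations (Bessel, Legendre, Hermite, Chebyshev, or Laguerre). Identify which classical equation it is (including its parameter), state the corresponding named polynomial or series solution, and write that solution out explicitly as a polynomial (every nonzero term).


All three coefficients share the factor -2; dividing through by -2 gives  (1 - x^2) y'' - x y' + 49 y = 0.
This matches the Chebyshev equation (1 - x^2) y'' - x y' + n^2 y = 0 (note the -x y' term, not -2x y') with n^2 = 49, so n = 7; the polynomial solution is T_7(x).
With y = sum_k a_k x^k, matching x^k gives (k+2)(k+1) a_{k+2} = (k^2 - n^2) a_k = (k - 7)(k + 7) a_k. The right side vanishes at k = 7, so the series with the parity of 7 terminates at degree 7.
Standard normalization: leading coefficient of T_n is 2^(n-1), so a_7 = 2^6 = 64. Work downward with a_k = (k+1)(k+2) a_{k+2} / ((k - 7)(k + 7)):
  a_5 = (6)(7)(64) / ((5 - 7)(5 + 7)) = 2688/(-24) = -112
  a_3 = (4)(5)(-112) / ((3 - 7)(3 + 7)) = -2240/(-40) = 56
  a_1 = (2)(3)(56) / ((1 - 7)(1 + 7)) = 336/(-48) = -7
Hence T_7(x) = 64 x^7 - 112 x^5 + 56 x^3 - 7 x.

T_7(x); series = 64 x^7 - 112 x^5 + 56 x^3 - 7 x


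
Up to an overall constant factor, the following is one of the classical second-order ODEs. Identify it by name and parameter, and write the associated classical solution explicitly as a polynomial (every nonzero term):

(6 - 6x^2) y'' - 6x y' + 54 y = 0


All three coefficients share the factor 6; dividing through by 6 gives  (1 - x^2) y'' - x y' + 9 y = 0.
This matches the Chebyshev equation (1 - x^2) y'' - x y' + n^2 y = 0 (note the -x y' term, not -2x y') with n^2 = 9, so n = 3; the polynomial solution is T_3(x).
With y = sum_k a_k x^k, matching x^k gives (k+2)(k+1) a_{k+2} = (k^2 - n^2) a_k = (k - 3)(k + 3) a_k. The right side vanishes at k = 3, so the series with the parity of 3 terminates at degree 3.
Standard normalization: leading coefficient of T_n is 2^(n-1), so a_3 = 2^2 = 4. Work downward with a_k = (k+1)(k+2) a_{k+2} / ((k - 3)(k + 3)):
  a_1 = (2)(3)(4) / ((1 - 3)(1 + 3)) = 24/(-8) = -3
Hence T_3(x) = 4 x^3 - 3 x.

T_3(x); series = 4 x^3 - 3 x


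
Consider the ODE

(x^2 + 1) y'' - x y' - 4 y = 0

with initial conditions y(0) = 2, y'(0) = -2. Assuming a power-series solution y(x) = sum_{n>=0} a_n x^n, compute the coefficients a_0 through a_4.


Ansatz: y(x) = sum_{n>=0} a_n x^n, so y'(x) = sum_{n>=1} n a_n x^(n-1) and y''(x) = sum_{n>=2} n(n-1) a_n x^(n-2).
Substitute into P(x) y'' + Q(x) y' + R(x) y = 0 with P(x) = x^2 + 1, Q(x) = -x, R(x) = -4, and match powers of x.
Initial conditions: a_0 = 2, a_1 = -2.
Setting the coefficient of each power of x to zero and solving order by order (substituting the coefficients already found):
  x^0: 2 a_2 - 4 a_0 = 0  ->  2 a_2 = 4 a_0 = 8  ->  a_2 = 4
  x^1: 6 a_3 - 5 a_1 = 0  ->  6 a_3 = 5 a_1 = -10  ->  a_3 = -5/3
  x^2: 12 a_4 - 4 a_2 = 0  ->  12 a_4 = 4 a_2 = 16  ->  a_4 = 4/3
Truncated series: y(x) = 2 - 2 x + 4 x^2 - (5/3) x^3 + (4/3) x^4 + O(x^5).

a_0 = 2; a_1 = -2; a_2 = 4; a_3 = -5/3; a_4 = 4/3


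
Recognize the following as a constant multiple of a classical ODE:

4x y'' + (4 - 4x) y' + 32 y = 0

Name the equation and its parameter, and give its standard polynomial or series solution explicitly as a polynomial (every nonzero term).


All three coefficients share the factor 4; dividing through by 4 gives  x y'' + (1 - x) y' + 8 y = 0.
This matches the Laguerre equation x y'' + (1 - x) y' + n y = 0 with n = 8; the polynomial solution is L_8(x).
With y = sum_k a_k x^k, matching x^k gives (k+1)k a_{k+1} + (k+1) a_{k+1} - k a_k + n a_k = 0, i.e. (k+1)^2 a_{k+1} = (k - n) a_k = (k - 8) a_k. The right side vanishes at k = 8, so the series terminates at degree 8.
Standard normalization L_n(0) = 1 gives a_0 = 1. Work upward with a_{k+1} = (k - 8) a_k / (k+1)^2:
  a_1 = (0 - 8)(1) / 1^2 = -8/1 = -8
  a_2 = (1 - 8)(-8) / 2^2 = 56/4 = 14
  a_3 = (2 - 8)(14) / 3^2 = -84/9 = -28/3
  a_4 = (3 - 8)(-28/3) / 4^2 = (140/3)/16 = 35/12
  a_5 = (4 - 8)(35/12) / 5^2 = (-35/3)/25 = -7/15
  a_6 = (5 - 8)(-7/15) / 6^2 = (7/5)/36 = 7/180
  a_7 = (6 - 8)(7/180) / 7^2 = (-7/90)/49 = -1/630
  a_8 = (7 - 8)(-1/630) / 8^2 = (1/630)/64 = 1/40320
Hence L_8(x) = x^8/40320 - x^7/630 + 7 x^6/180 - 7 x^5/15 + 35 x^4/12 - 28 x^3/3 + 14 x^2 - 8 x + 1.

L_8(x); series = x^8/40320 - x^7/630 + 7 x^6/180 - 7 x^5/15 + 35 x^4/12 - 28 x^3/3 + 14 x^2 - 8 x + 1


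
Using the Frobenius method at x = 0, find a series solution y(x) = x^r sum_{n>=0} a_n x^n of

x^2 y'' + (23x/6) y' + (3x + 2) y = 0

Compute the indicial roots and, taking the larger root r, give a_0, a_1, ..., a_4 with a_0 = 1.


Write in Frobenius form y'' + (p(x)/x) y' + (q(x)/x^2) y = 0:
  p(x) = 23/6,  q(x) = 3x + 2.
Indicial equation: r(r-1) + (23/6) r + (2) = 0 -> roots r_1 = -4/3, r_2 = -3/2.
Take r = r_1 = -4/3. Let y(x) = x^r sum_{n>=0} a_n x^n with a_0 = 1.
Substitute y = x^r sum a_n x^n and match x^{r+n}. The recurrence is
  D(n) a_n + 3 a_{n-1} = 0,  where D(n) = (r+n)(r+n-1) + (23/6)(r+n) + (2).
  a_n = -3 / D(n) * a_{n-1}.
Since the indicial polynomial factors as (r - r_1)(r - r_2), D(n) = (r_1 + n - r_1)(r_1 + n - r_2) = n(n + 1/6).
Evaluating step by step (a_0 = 1):
  n = 1: D(1) = 1(1 + 1/6) = 7/6; numerator = -3(1) = -3; a_1 = (-3)/(7/6) = -18/7
  n = 2: D(2) = 2(2 + 1/6) = 13/3; numerator = -3(-18/7) = 54/7; a_2 = (54/7)/(13/3) = 162/91
  n = 3: D(3) = 3(3 + 1/6) = 19/2; numerator = -3(162/91) = -486/91; a_3 = (-486/91)/(19/2) = -972/1729
  n = 4: D(4) = 4(4 + 1/6) = 50/3; numerator = -3(-972/1729) = 2916/1729; a_4 = (2916/1729)/(50/3) = 4374/43225

r = -4/3; a_0 = 1; a_1 = -18/7; a_2 = 162/91; a_3 = -972/1729; a_4 = 4374/43225


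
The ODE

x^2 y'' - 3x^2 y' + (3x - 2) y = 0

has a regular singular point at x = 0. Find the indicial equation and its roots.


Divide by x^2 to reach normal form y'' + P_1(x) y' + P_2(x) y = 0 with P_1(x) = -3 and P_2(x) = 3/x - 2/x^2.
x = 0 is a singular point because the y-coefficient 3/x - 2/x^2 has a pole at x = 0.
It is a regular singular point because x P_1(x) = p(x) = -3x and x^2 P_2(x) = q(x) = 3x - 2 are polynomials, hence analytic at x = 0.
p(0) = 0,  q(0) = -2.
Indicial equation: r(r-1) + p(0) r + q(0) = 0, i.e. r^2 + (p(0) - 1) r + q(0) = 0, i.e. r^2 - 1 r - 2 = 0.
Discriminant: (-1)^2 - 4(-2) = 9, so r = (1 ± 3)/2.
Solving: r_1 = 2, r_2 = -1.

indicial: r^2 - 1 r - 2 = 0; roots r_1 = 2, r_2 = -1


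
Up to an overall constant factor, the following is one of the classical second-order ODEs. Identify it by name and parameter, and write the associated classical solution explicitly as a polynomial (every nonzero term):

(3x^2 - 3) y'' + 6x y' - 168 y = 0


All three coefficients share the factor -3; dividing through by -3 gives  (1 - x^2) y'' - 2x y' + 56 y = 0.
This matches the Legendre equation (1 - x^2) y'' - 2x y' + n(n+1) y = 0 (note the -2x y' term) with n(n+1) = 56, so n = 7; the polynomial solution is P_7(x).
With y = sum_k a_k x^k, matching x^k gives (k+2)(k+1) a_{k+2} = [k(k+1) - n(n+1)] a_k = (k - 7)(k + 8) a_k. The right side vanishes at k = 7, so the series with the parity of 7 terminates at degree 7.
Standard normalization (P_n(1) = 1): leading coefficient (2n)!/(2^n (n!)^2) = 87178291200/(128*25401600) = 429/16, so a_7 = 429/16. Work downward with a_k = (k+1)(k+2) a_{k+2} / ((k - 7)(k + 8)):
  a_5 = (6)(7)(429/16) / ((5 - 7)(5 + 8)) = (9009/8)/(-26) = -693/16
  a_3 = (4)(5)(-693/16) / ((3 - 7)(3 + 8)) = (-3465/4)/(-44) = 315/16
  a_1 = (2)(3)(315/16) / ((1 - 7)(1 + 8)) = (945/8)/(-54) = -35/16
Hence P_7(x) = 429 x^7/16 - 693 x^5/16 + 315 x^3/16 - 35 x/16.

P_7(x); series = 429 x^7/16 - 693 x^5/16 + 315 x^3/16 - 35 x/16


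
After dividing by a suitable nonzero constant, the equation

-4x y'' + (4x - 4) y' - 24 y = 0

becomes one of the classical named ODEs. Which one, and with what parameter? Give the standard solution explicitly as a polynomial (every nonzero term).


All three coefficients share the factor -4; dividing through by -4 gives  x y'' + (1 - x) y' + 6 y = 0.
This matches the Laguerre equation x y'' + (1 - x) y' + n y = 0 with n = 6; the polynomial solution is L_6(x).
With y = sum_k a_k x^k, matching x^k gives (k+1)k a_{k+1} + (k+1) a_{k+1} - k a_k + n a_k = 0, i.e. (k+1)^2 a_{k+1} = (k - n) a_k = (k - 6) a_k. The right side vanishes at k = 6, so the series terminates at degree 6.
Standard normalization L_n(0) = 1 gives a_0 = 1. Work upward with a_{k+1} = (k - 6) a_k / (k+1)^2:
  a_1 = (0 - 6)(1) / 1^2 = -6/1 = -6
  a_2 = (1 - 6)(-6) / 2^2 = 30/4 = 15/2
  a_3 = (2 - 6)(15/2) / 3^2 = -30/9 = -10/3
  a_4 = (3 - 6)(-10/3) / 4^2 = 10/16 = 5/8
  a_5 = (4 - 6)(5/8) / 5^2 = (-5/4)/25 = -1/20
  a_6 = (5 - 6)(-1/20) / 6^2 = (1/20)/36 = 1/720
Hence L_6(x) = x^6/720 - x^5/20 + 5 x^4/8 - 10 x^3/3 + 15 x^2/2 - 6 x + 1.

L_6(x); series = x^6/720 - x^5/20 + 5 x^4/8 - 10 x^3/3 + 15 x^2/2 - 6 x + 1


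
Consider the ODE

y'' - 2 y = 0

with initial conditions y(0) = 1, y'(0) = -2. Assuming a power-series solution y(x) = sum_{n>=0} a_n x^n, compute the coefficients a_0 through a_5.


Ansatz: y(x) = sum_{n>=0} a_n x^n, so y'(x) = sum_{n>=1} n a_n x^(n-1) and y''(x) = sum_{n>=2} n(n-1) a_n x^(n-2).
Substitute into P(x) y'' + Q(x) y' + R(x) y = 0 with P(x) = 1, Q(x) = 0, R(x) = -2, and match powers of x.
Initial conditions: a_0 = 1, a_1 = -2.
Setting the coefficient of each power of x to zero and solving order by order (substituting the coefficients already found):
  x^0: 2 a_2 - 2 a_0 = 0  ->  2 a_2 = 2 a_0 = 2  ->  a_2 = 1
  x^1: 6 a_3 - 2 a_1 = 0  ->  6 a_3 = 2 a_1 = -4  ->  a_3 = -2/3
  x^2: 12 a_4 - 2 a_2 = 0  ->  12 a_4 = 2 a_2 = 2  ->  a_4 = 1/6
  x^3: 20 a_5 - 2 a_3 = 0  ->  20 a_5 = 2 a_3 = -4/3  ->  a_5 = -1/15
Truncated series: y(x) = 1 - 2 x + x^2 - (2/3) x^3 + (1/6) x^4 - (1/15) x^5 + O(x^6).

a_0 = 1; a_1 = -2; a_2 = 1; a_3 = -2/3; a_4 = 1/6; a_5 = -1/15


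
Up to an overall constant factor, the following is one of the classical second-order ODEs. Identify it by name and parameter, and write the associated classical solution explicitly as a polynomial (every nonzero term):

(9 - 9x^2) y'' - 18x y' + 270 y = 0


All three coefficients share the factor 9; dividing through by 9 gives  (1 - x^2) y'' - 2x y' + 30 y = 0.
This matches the Legendre equation (1 - x^2) y'' - 2x y' + n(n+1) y = 0 (note the -2x y' term) with n(n+1) = 30, so n = 5; the polynomial solution is P_5(x).
With y = sum_k a_k x^k, matching x^k gives (k+2)(k+1) a_{k+2} = [k(k+1) - n(n+1)] a_k = (k - 5)(k + 6) a_k. The right side vanishes at k = 5, so the series with the parity of 5 terminates at degree 5.
Standard normalization (P_n(1) = 1): leading coefficient (2n)!/(2^n (n!)^2) = 3628800/(32*14400) = 63/8, so a_5 = 63/8. Work downward with a_k = (k+1)(k+2) a_{k+2} / ((k - 5)(k + 6)):
  a_3 = (4)(5)(63/8) / ((3 - 5)(3 + 6)) = (315/2)/(-18) = -35/4
  a_1 = (2)(3)(-35/4) / ((1 - 5)(1 + 6)) = (-105/2)/(-28) = 15/8
Hence P_5(x) = 63 x^5/8 - 35 x^3/4 + 15 x/8.

P_5(x); series = 63 x^5/8 - 35 x^3/4 + 15 x/8


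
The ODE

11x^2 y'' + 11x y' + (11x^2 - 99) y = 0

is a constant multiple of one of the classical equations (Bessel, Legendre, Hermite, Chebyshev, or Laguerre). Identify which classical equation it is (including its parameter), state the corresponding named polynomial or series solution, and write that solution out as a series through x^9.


All three coefficients share the factor 11; dividing through by 11 gives  x^2 y'' + x y' + (x^2 - 9) y = 0.
This matches the Bessel equation x^2 y'' + x y' + (x^2 - nu^2) y = 0 with nu^2 = 9, so nu = 3; the solution bounded at x = 0 is J_3(x).
Frobenius at x = 0: indicial roots ±nu; for r = nu the recurrence k(k + 2nu) c_k = -c_{k-2} gives the standard series J_nu(x) = sum_{k>=0} (-1)^k / (k! (k+nu)!) (x/2)^(2k+nu). Evaluate the first 4 terms:
  k = 0: (-1)^0 / (0! * 3! * 2^3) x^3 = 1/(1*6*8) x^3 = (1/48) x^3
  k = 1: (-1)^1 / (1! * 4! * 2^5) x^5 = -1/(1*24*32) x^5 = (-1/768) x^5
  k = 2: (-1)^2 / (2! * 5! * 2^7) x^7 = 1/(2*120*128) x^7 = (1/30720) x^7
  k = 3: (-1)^3 / (3! * 6! * 2^9) x^9 = -1/(6*720*512) x^9 = (-1/2211840) x^9
Hence J_3(x) = -x^9/2211840 + x^7/30720 - x^5/768 + x^3/48 + ....

J_3(x); series = -x^9/2211840 + x^7/30720 - x^5/768 + x^3/48


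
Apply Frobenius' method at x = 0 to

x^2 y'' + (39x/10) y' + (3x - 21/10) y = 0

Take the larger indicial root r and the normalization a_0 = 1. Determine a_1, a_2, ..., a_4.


Write in Frobenius form y'' + (p(x)/x) y' + (q(x)/x^2) y = 0:
  p(x) = 39/10,  q(x) = 3x - 21/10.
Indicial equation: r(r-1) + (39/10) r + (-21/10) = 0 -> roots r_1 = 3/5, r_2 = -7/2.
Take r = r_1 = 3/5. Let y(x) = x^r sum_{n>=0} a_n x^n with a_0 = 1.
Substitute y = x^r sum a_n x^n and match x^{r+n}. The recurrence is
  D(n) a_n + 3 a_{n-1} = 0,  where D(n) = (r+n)(r+n-1) + (39/10)(r+n) + (-21/10).
  a_n = -3 / D(n) * a_{n-1}.
Since the indicial polynomial factors as (r - r_1)(r - r_2), D(n) = (r_1 + n - r_1)(r_1 + n - r_2) = n(n + 41/10).
Evaluating step by step (a_0 = 1):
  n = 1: D(1) = 1(1 + 41/10) = 51/10; numerator = -3(1) = -3; a_1 = (-3)/(51/10) = -10/17
  n = 2: D(2) = 2(2 + 41/10) = 61/5; numerator = -3(-10/17) = 30/17; a_2 = (30/17)/(61/5) = 150/1037
  n = 3: D(3) = 3(3 + 41/10) = 213/10; numerator = -3(150/1037) = -450/1037; a_3 = (-450/1037)/(213/10) = -1500/73627
  n = 4: D(4) = 4(4 + 41/10) = 162/5; numerator = -3(-1500/73627) = 4500/73627; a_4 = (4500/73627)/(162/5) = 1250/662643

r = 3/5; a_0 = 1; a_1 = -10/17; a_2 = 150/1037; a_3 = -1500/73627; a_4 = 1250/662643


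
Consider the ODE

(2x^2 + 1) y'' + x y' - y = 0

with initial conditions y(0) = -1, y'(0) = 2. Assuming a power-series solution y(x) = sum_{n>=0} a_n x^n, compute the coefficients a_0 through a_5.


Ansatz: y(x) = sum_{n>=0} a_n x^n, so y'(x) = sum_{n>=1} n a_n x^(n-1) and y''(x) = sum_{n>=2} n(n-1) a_n x^(n-2).
Substitute into P(x) y'' + Q(x) y' + R(x) y = 0 with P(x) = 2x^2 + 1, Q(x) = x, R(x) = -1, and match powers of x.
Initial conditions: a_0 = -1, a_1 = 2.
Setting the coefficient of each power of x to zero and solving order by order (substituting the coefficients already found):
  x^0: 2 a_2 - a_0 = 0  ->  2 a_2 = a_0 = -1  ->  a_2 = -1/2
  x^1: 6 a_3 = 0  ->  a_3 = 0
  x^2: 12 a_4 + 5 a_2 = 0  ->  12 a_4 = -5 a_2 = 5/2  ->  a_4 = 5/24
  x^3: 20 a_5 + 14 a_3 = 0  ->  20 a_5 = -14 a_3 = 0  ->  a_5 = 0
Truncated series: y(x) = -1 + 2 x - (1/2) x^2 + (5/24) x^4 + O(x^6).

a_0 = -1; a_1 = 2; a_2 = -1/2; a_3 = 0; a_4 = 5/24; a_5 = 0


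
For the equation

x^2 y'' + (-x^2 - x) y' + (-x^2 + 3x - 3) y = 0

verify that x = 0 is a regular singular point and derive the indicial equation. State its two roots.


Divide by x^2 to reach normal form y'' + P_1(x) y' + P_2(x) y = 0 with P_1(x) = -1 - 1/x and P_2(x) = -1 + 3/x - 3/x^2.
x = 0 is a singular point because the y'-coefficient -1 - 1/x has a pole at x = 0 and the y-coefficient -1 + 3/x - 3/x^2 has a pole at x = 0.
It is a regular singular point because x P_1(x) = p(x) = -x - 1 and x^2 P_2(x) = q(x) = -x^2 + 3x - 3 are polynomials, hence analytic at x = 0.
p(0) = -1,  q(0) = -3.
Indicial equation: r(r-1) + p(0) r + q(0) = 0, i.e. r^2 + (p(0) - 1) r + q(0) = 0, i.e. r^2 - 2 r - 3 = 0.
Discriminant: (-2)^2 - 4(-3) = 16, so r = (2 ± 4)/2.
Solving: r_1 = 3, r_2 = -1.

indicial: r^2 - 2 r - 3 = 0; roots r_1 = 3, r_2 = -1


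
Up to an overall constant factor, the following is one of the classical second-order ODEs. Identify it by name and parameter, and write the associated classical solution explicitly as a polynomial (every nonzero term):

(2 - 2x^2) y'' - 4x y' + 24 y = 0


All three coefficients share the factor 2; dividing through by 2 gives  (1 - x^2) y'' - 2x y' + 12 y = 0.
This matches the Legendre equation (1 - x^2) y'' - 2x y' + n(n+1) y = 0 (note the -2x y' term) with n(n+1) = 12, so n = 3; the polynomial solution is P_3(x).
With y = sum_k a_k x^k, matching x^k gives (k+2)(k+1) a_{k+2} = [k(k+1) - n(n+1)] a_k = (k - 3)(k + 4) a_k. The right side vanishes at k = 3, so the series with the parity of 3 terminates at degree 3.
Standard normalization (P_n(1) = 1): leading coefficient (2n)!/(2^n (n!)^2) = 720/(8*36) = 5/2, so a_3 = 5/2. Work downward with a_k = (k+1)(k+2) a_{k+2} / ((k - 3)(k + 4)):
  a_1 = (2)(3)(5/2) / ((1 - 3)(1 + 4)) = 15/(-10) = -3/2
Hence P_3(x) = 5 x^3/2 - 3 x/2.

P_3(x); series = 5 x^3/2 - 3 x/2


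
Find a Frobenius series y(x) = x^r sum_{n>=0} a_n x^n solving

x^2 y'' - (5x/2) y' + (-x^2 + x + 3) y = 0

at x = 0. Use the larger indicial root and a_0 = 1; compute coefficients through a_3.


Write in Frobenius form y'' + (p(x)/x) y' + (q(x)/x^2) y = 0:
  p(x) = -5/2,  q(x) = -x^2 + x + 3.
Indicial equation: r(r-1) + (-5/2) r + (3) = 0 -> roots r_1 = 2, r_2 = 3/2.
Take r = r_1 = 2. Let y(x) = x^r sum_{n>=0} a_n x^n with a_0 = 1.
Substitute y = x^r sum a_n x^n and match x^{r+n}. The recurrence is
  D(n) a_n + 1 a_{n-1} - 1 a_{n-2} = 0,  where D(n) = (r+n)(r+n-1) + (-5/2)(r+n) + (3).
  a_n = [-1 a_{n-1} + 1 a_{n-2}] / D(n).
Since the indicial polynomial factors as (r - r_1)(r - r_2), D(n) = (r_1 + n - r_1)(r_1 + n - r_2) = n(n + 1/2).
Evaluating step by step (a_0 = 1):
  n = 1: D(1) = 1(1 + 1/2) = 3/2; numerator = -1(1) = -1; a_1 = (-1)/(3/2) = -2/3
  n = 2: D(2) = 2(2 + 1/2) = 5; numerator = -1(-2/3) + 1(1) = 5/3; a_2 = (5/3)/(5) = 1/3
  n = 3: D(3) = 3(3 + 1/2) = 21/2; numerator = -1(1/3) + 1(-2/3) = -1; a_3 = (-1)/(21/2) = -2/21

r = 2; a_0 = 1; a_1 = -2/3; a_2 = 1/3; a_3 = -2/21


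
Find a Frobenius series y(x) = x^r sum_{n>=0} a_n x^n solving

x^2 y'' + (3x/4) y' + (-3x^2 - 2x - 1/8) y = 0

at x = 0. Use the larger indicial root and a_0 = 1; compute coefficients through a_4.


Write in Frobenius form y'' + (p(x)/x) y' + (q(x)/x^2) y = 0:
  p(x) = 3/4,  q(x) = -3x^2 - 2x - 1/8.
Indicial equation: r(r-1) + (3/4) r + (-1/8) = 0 -> roots r_1 = 1/2, r_2 = -1/4.
Take r = r_1 = 1/2. Let y(x) = x^r sum_{n>=0} a_n x^n with a_0 = 1.
Substitute y = x^r sum a_n x^n and match x^{r+n}. The recurrence is
  D(n) a_n - 2 a_{n-1} - 3 a_{n-2} = 0,  where D(n) = (r+n)(r+n-1) + (3/4)(r+n) + (-1/8).
  a_n = [2 a_{n-1} + 3 a_{n-2}] / D(n).
Since the indicial polynomial factors as (r - r_1)(r - r_2), D(n) = (r_1 + n - r_1)(r_1 + n - r_2) = n(n + 3/4).
Evaluating step by step (a_0 = 1):
  n = 1: D(1) = 1(1 + 3/4) = 7/4; numerator = 2(1) = 2; a_1 = (2)/(7/4) = 8/7
  n = 2: D(2) = 2(2 + 3/4) = 11/2; numerator = 2(8/7) + 3(1) = 37/7; a_2 = (37/7)/(11/2) = 74/77
  n = 3: D(3) = 3(3 + 3/4) = 45/4; numerator = 2(74/77) + 3(8/7) = 412/77; a_3 = (412/77)/(45/4) = 1648/3465
  n = 4: D(4) = 4(4 + 3/4) = 19; numerator = 2(1648/3465) + 3(74/77) = 1898/495; a_4 = (1898/495)/(19) = 1898/9405

r = 1/2; a_0 = 1; a_1 = 8/7; a_2 = 74/77; a_3 = 1648/3465; a_4 = 1898/9405


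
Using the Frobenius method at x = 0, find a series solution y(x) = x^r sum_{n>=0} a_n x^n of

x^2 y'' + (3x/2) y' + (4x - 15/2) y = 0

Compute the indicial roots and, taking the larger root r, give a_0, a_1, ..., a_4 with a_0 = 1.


Write in Frobenius form y'' + (p(x)/x) y' + (q(x)/x^2) y = 0:
  p(x) = 3/2,  q(x) = 4x - 15/2.
Indicial equation: r(r-1) + (3/2) r + (-15/2) = 0 -> roots r_1 = 5/2, r_2 = -3.
Take r = r_1 = 5/2. Let y(x) = x^r sum_{n>=0} a_n x^n with a_0 = 1.
Substitute y = x^r sum a_n x^n and match x^{r+n}. The recurrence is
  D(n) a_n + 4 a_{n-1} = 0,  where D(n) = (r+n)(r+n-1) + (3/2)(r+n) + (-15/2).
  a_n = -4 / D(n) * a_{n-1}.
Since the indicial polynomial factors as (r - r_1)(r - r_2), D(n) = (r_1 + n - r_1)(r_1 + n - r_2) = n(n + 11/2).
Evaluating step by step (a_0 = 1):
  n = 1: D(1) = 1(1 + 11/2) = 13/2; numerator = -4(1) = -4; a_1 = (-4)/(13/2) = -8/13
  n = 2: D(2) = 2(2 + 11/2) = 15; numerator = -4(-8/13) = 32/13; a_2 = (32/13)/(15) = 32/195
  n = 3: D(3) = 3(3 + 11/2) = 51/2; numerator = -4(32/195) = -128/195; a_3 = (-128/195)/(51/2) = -256/9945
  n = 4: D(4) = 4(4 + 11/2) = 38; numerator = -4(-256/9945) = 1024/9945; a_4 = (1024/9945)/(38) = 512/188955

r = 5/2; a_0 = 1; a_1 = -8/13; a_2 = 32/195; a_3 = -256/9945; a_4 = 512/188955


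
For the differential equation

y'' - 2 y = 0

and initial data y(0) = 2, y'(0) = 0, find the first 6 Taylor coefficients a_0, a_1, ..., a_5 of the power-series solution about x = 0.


Ansatz: y(x) = sum_{n>=0} a_n x^n, so y'(x) = sum_{n>=1} n a_n x^(n-1) and y''(x) = sum_{n>=2} n(n-1) a_n x^(n-2).
Substitute into P(x) y'' + Q(x) y' + R(x) y = 0 with P(x) = 1, Q(x) = 0, R(x) = -2, and match powers of x.
Initial conditions: a_0 = 2, a_1 = 0.
Setting the coefficient of each power of x to zero and solving order by order (substituting the coefficients already found):
  x^0: 2 a_2 - 2 a_0 = 0  ->  2 a_2 = 2 a_0 = 4  ->  a_2 = 2
  x^1: 6 a_3 - 2 a_1 = 0  ->  6 a_3 = 2 a_1 = 0  ->  a_3 = 0
  x^2: 12 a_4 - 2 a_2 = 0  ->  12 a_4 = 2 a_2 = 4  ->  a_4 = 1/3
  x^3: 20 a_5 - 2 a_3 = 0  ->  20 a_5 = 2 a_3 = 0  ->  a_5 = 0
Truncated series: y(x) = 2 + 2 x^2 + (1/3) x^4 + O(x^6).

a_0 = 2; a_1 = 0; a_2 = 2; a_3 = 0; a_4 = 1/3; a_5 = 0


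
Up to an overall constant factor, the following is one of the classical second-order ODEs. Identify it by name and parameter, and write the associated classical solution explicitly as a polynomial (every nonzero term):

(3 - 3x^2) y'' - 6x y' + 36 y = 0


All three coefficients share the factor 3; dividing through by 3 gives  (1 - x^2) y'' - 2x y' + 12 y = 0.
This matches the Legendre equation (1 - x^2) y'' - 2x y' + n(n+1) y = 0 (note the -2x y' term) with n(n+1) = 12, so n = 3; the polynomial solution is P_3(x).
With y = sum_k a_k x^k, matching x^k gives (k+2)(k+1) a_{k+2} = [k(k+1) - n(n+1)] a_k = (k - 3)(k + 4) a_k. The right side vanishes at k = 3, so the series with the parity of 3 terminates at degree 3.
Standard normalization (P_n(1) = 1): leading coefficient (2n)!/(2^n (n!)^2) = 720/(8*36) = 5/2, so a_3 = 5/2. Work downward with a_k = (k+1)(k+2) a_{k+2} / ((k - 3)(k + 4)):
  a_1 = (2)(3)(5/2) / ((1 - 3)(1 + 4)) = 15/(-10) = -3/2
Hence P_3(x) = 5 x^3/2 - 3 x/2.

P_3(x); series = 5 x^3/2 - 3 x/2


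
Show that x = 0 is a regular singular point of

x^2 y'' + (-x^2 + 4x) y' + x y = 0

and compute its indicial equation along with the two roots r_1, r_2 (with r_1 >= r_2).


Divide by x^2 to reach normal form y'' + P_1(x) y' + P_2(x) y = 0 with P_1(x) = -1 + 4/x and P_2(x) = 1/x.
x = 0 is a singular point because the y'-coefficient -1 + 4/x has a pole at x = 0 and the y-coefficient 1/x has a pole at x = 0.
It is a regular singular point because x P_1(x) = p(x) = 4 - x and x^2 P_2(x) = q(x) = x are polynomials, hence analytic at x = 0.
p(0) = 4,  q(0) = 0.
Indicial equation: r(r-1) + p(0) r + q(0) = 0, i.e. r^2 + (p(0) - 1) r + q(0) = 0, i.e. r^2 + 3 r = 0.
Discriminant: (3)^2 - 4(0) = 9, so r = (-3 ± 3)/2.
Solving: r_1 = 0, r_2 = -3.

indicial: r^2 + 3 r = 0; roots r_1 = 0, r_2 = -3


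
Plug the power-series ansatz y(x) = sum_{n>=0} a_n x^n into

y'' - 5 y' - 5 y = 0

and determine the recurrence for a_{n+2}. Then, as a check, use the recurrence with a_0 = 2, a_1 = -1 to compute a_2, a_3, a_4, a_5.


Substitute y = sum_n a_n x^n.
y''(x) has coefficient (n+2)(n+1) a_{n+2} at x^n;
-5 y'(x) has coefficient -5 (n+1) a_{n+1} at x^n;
-5 y(x) has coefficient -5 a_n at x^n.
Matching x^n: (n+2)(n+1) a_{n+2} - 5 (n+1) a_{n+1} - 5 a_n = 0.
Thus a_{n+2} = [5 (n+1) a_{n+1} + 5 a_n] / ((n+1)(n+2)).

Check with a_0 = 2, a_1 = -1 (apply the recurrence for n = 0, 1, 2, 3): a_0 = 2, a_1 = -1, a_2 = 5/2, a_3 = 10/3, a_4 = 125/24, a_5 = 145/24.

a_(n+2) = [5 (n+1) a_(n+1) + 5 a_n] / ((n+1)(n+2)); check: a_0 = 2, a_1 = -1, a_2 = 5/2, a_3 = 10/3, a_4 = 125/24, a_5 = 145/24


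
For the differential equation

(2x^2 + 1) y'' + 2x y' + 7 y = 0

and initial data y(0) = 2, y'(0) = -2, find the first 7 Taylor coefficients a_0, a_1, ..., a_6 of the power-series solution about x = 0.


Ansatz: y(x) = sum_{n>=0} a_n x^n, so y'(x) = sum_{n>=1} n a_n x^(n-1) and y''(x) = sum_{n>=2} n(n-1) a_n x^(n-2).
Substitute into P(x) y'' + Q(x) y' + R(x) y = 0 with P(x) = 2x^2 + 1, Q(x) = 2x, R(x) = 7, and match powers of x.
Initial conditions: a_0 = 2, a_1 = -2.
Setting the coefficient of each power of x to zero and solving order by order (substituting the coefficients already found):
  x^0: 2 a_2 + 7 a_0 = 0  ->  2 a_2 = -7 a_0 = -14  ->  a_2 = -7
  x^1: 6 a_3 + 9 a_1 = 0  ->  6 a_3 = -9 a_1 = 18  ->  a_3 = 3
  x^2: 12 a_4 + 15 a_2 = 0  ->  12 a_4 = -15 a_2 = 105  ->  a_4 = 35/4
  x^3: 20 a_5 + 25 a_3 = 0  ->  20 a_5 = -25 a_3 = -75  ->  a_5 = -15/4
  x^4: 30 a_6 + 39 a_4 = 0  ->  30 a_6 = -39 a_4 = -1365/4  ->  a_6 = -91/8
Truncated series: y(x) = 2 - 2 x - 7 x^2 + 3 x^3 + (35/4) x^4 - (15/4) x^5 - (91/8) x^6 + O(x^7).

a_0 = 2; a_1 = -2; a_2 = -7; a_3 = 3; a_4 = 35/4; a_5 = -15/4; a_6 = -91/8


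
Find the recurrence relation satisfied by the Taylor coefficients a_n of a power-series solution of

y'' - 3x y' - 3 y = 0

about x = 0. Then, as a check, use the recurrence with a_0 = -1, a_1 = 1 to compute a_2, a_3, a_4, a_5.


Substitute y = sum_n a_n x^n.
y''(x) has coefficient (n+2)(n+1) a_{n+2} at x^n;
-3 x y'(x) has coefficient -3 n a_n at x^n (shift);
-3 y(x) has coefficient -3 a_n at x^n.
Matching x^n: (n+2)(n+1) a_{n+2} + (-3n - 3) a_n = 0.
Thus a_{n+2} = (3n + 3) / ((n+1)(n+2)) * a_n.

Check with a_0 = -1, a_1 = 1 (apply the recurrence for n = 0, 1, 2, 3): a_0 = -1, a_1 = 1, a_2 = -3/2, a_3 = 1, a_4 = -9/8, a_5 = 3/5.

a_(n+2) = (3n + 3) / ((n+1)(n+2)) * a_n; check: a_0 = -1, a_1 = 1, a_2 = -3/2, a_3 = 1, a_4 = -9/8, a_5 = 3/5


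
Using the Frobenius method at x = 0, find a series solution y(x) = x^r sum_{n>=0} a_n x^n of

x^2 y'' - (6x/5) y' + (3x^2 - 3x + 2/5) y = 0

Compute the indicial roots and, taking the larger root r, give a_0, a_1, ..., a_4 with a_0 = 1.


Write in Frobenius form y'' + (p(x)/x) y' + (q(x)/x^2) y = 0:
  p(x) = -6/5,  q(x) = 3x^2 - 3x + 2/5.
Indicial equation: r(r-1) + (-6/5) r + (2/5) = 0 -> roots r_1 = 2, r_2 = 1/5.
Take r = r_1 = 2. Let y(x) = x^r sum_{n>=0} a_n x^n with a_0 = 1.
Substitute y = x^r sum a_n x^n and match x^{r+n}. The recurrence is
  D(n) a_n - 3 a_{n-1} + 3 a_{n-2} = 0,  where D(n) = (r+n)(r+n-1) + (-6/5)(r+n) + (2/5).
  a_n = [3 a_{n-1} - 3 a_{n-2}] / D(n).
Since the indicial polynomial factors as (r - r_1)(r - r_2), D(n) = (r_1 + n - r_1)(r_1 + n - r_2) = n(n + 9/5).
Evaluating step by step (a_0 = 1):
  n = 1: D(1) = 1(1 + 9/5) = 14/5; numerator = 3(1) = 3; a_1 = (3)/(14/5) = 15/14
  n = 2: D(2) = 2(2 + 9/5) = 38/5; numerator = 3(15/14) - 3(1) = 3/14; a_2 = (3/14)/(38/5) = 15/532
  n = 3: D(3) = 3(3 + 9/5) = 72/5; numerator = 3(15/532) - 3(15/14) = -1665/532; a_3 = (-1665/532)/(72/5) = -925/4256
  n = 4: D(4) = 4(4 + 9/5) = 116/5; numerator = 3(-925/4256) - 3(15/532) = -165/224; a_4 = (-165/224)/(116/5) = -825/25984

r = 2; a_0 = 1; a_1 = 15/14; a_2 = 15/532; a_3 = -925/4256; a_4 = -825/25984


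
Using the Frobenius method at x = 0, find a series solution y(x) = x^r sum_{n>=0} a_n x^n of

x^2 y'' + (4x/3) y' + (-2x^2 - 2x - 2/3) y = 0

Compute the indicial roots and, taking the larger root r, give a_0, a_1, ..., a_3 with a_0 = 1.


Write in Frobenius form y'' + (p(x)/x) y' + (q(x)/x^2) y = 0:
  p(x) = 4/3,  q(x) = -2x^2 - 2x - 2/3.
Indicial equation: r(r-1) + (4/3) r + (-2/3) = 0 -> roots r_1 = 2/3, r_2 = -1.
Take r = r_1 = 2/3. Let y(x) = x^r sum_{n>=0} a_n x^n with a_0 = 1.
Substitute y = x^r sum a_n x^n and match x^{r+n}. The recurrence is
  D(n) a_n - 2 a_{n-1} - 2 a_{n-2} = 0,  where D(n) = (r+n)(r+n-1) + (4/3)(r+n) + (-2/3).
  a_n = [2 a_{n-1} + 2 a_{n-2}] / D(n).
Since the indicial polynomial factors as (r - r_1)(r - r_2), D(n) = (r_1 + n - r_1)(r_1 + n - r_2) = n(n + 5/3).
Evaluating step by step (a_0 = 1):
  n = 1: D(1) = 1(1 + 5/3) = 8/3; numerator = 2(1) = 2; a_1 = (2)/(8/3) = 3/4
  n = 2: D(2) = 2(2 + 5/3) = 22/3; numerator = 2(3/4) + 2(1) = 7/2; a_2 = (7/2)/(22/3) = 21/44
  n = 3: D(3) = 3(3 + 5/3) = 14; numerator = 2(21/44) + 2(3/4) = 27/11; a_3 = (27/11)/(14) = 27/154

r = 2/3; a_0 = 1; a_1 = 3/4; a_2 = 21/44; a_3 = 27/154


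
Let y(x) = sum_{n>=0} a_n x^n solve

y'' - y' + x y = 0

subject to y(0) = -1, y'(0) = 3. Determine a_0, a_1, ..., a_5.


Ansatz: y(x) = sum_{n>=0} a_n x^n, so y'(x) = sum_{n>=1} n a_n x^(n-1) and y''(x) = sum_{n>=2} n(n-1) a_n x^(n-2).
Substitute into P(x) y'' + Q(x) y' + R(x) y = 0 with P(x) = 1, Q(x) = -1, R(x) = x, and match powers of x.
Initial conditions: a_0 = -1, a_1 = 3.
Setting the coefficient of each power of x to zero and solving order by order (substituting the coefficients already found):
  x^0: 2 a_2 - a_1 = 0  ->  2 a_2 = a_1 = 3  ->  a_2 = 3/2
  x^1: 6 a_3 - 2 a_2 + a_0 = 0  ->  6 a_3 = 2 a_2 - a_0 = 4  ->  a_3 = 2/3
  x^2: 12 a_4 - 3 a_3 + a_1 = 0  ->  12 a_4 = 3 a_3 - a_1 = -1  ->  a_4 = -1/12
  x^3: 20 a_5 - 4 a_4 + a_2 = 0  ->  20 a_5 = 4 a_4 - a_2 = -11/6  ->  a_5 = -11/120
Truncated series: y(x) = -1 + 3 x + (3/2) x^2 + (2/3) x^3 - (1/12) x^4 - (11/120) x^5 + O(x^6).

a_0 = -1; a_1 = 3; a_2 = 3/2; a_3 = 2/3; a_4 = -1/12; a_5 = -11/120


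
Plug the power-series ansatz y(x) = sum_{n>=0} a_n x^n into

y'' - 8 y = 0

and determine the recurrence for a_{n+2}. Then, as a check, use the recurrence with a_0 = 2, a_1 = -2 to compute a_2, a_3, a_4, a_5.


Substitute y = sum_n a_n x^n into y'' + (const) y = 0.
y''(x) = sum_{n>=0} (n+2)(n+1) a_{n+2} x^n.
The ODE becomes sum_n [(n+2)(n+1) a_{n+2} - 8 a_n] x^n = 0.
Setting each coefficient to zero gives the recurrence:
  (n+2)(n+1) a_{n+2} - 8 a_n = 0,
  a_{n+2} = 8 / ((n+1)(n+2)) a_n.

Check with a_0 = 2, a_1 = -2 (apply the recurrence for n = 0, 1, 2, 3): a_0 = 2, a_1 = -2, a_2 = 8, a_3 = -8/3, a_4 = 16/3, a_5 = -16/15.

a_{n+2} = 8/((n+1)(n+2)) * a_n; check: a_0 = 2, a_1 = -2, a_2 = 8, a_3 = -8/3, a_4 = 16/3, a_5 = -16/15


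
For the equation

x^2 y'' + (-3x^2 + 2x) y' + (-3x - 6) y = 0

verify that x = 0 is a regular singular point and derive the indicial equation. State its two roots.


Divide by x^2 to reach normal form y'' + P_1(x) y' + P_2(x) y = 0 with P_1(x) = -3 + 2/x and P_2(x) = -3/x - 6/x^2.
x = 0 is a singular point because the y'-coefficient -3 + 2/x has a pole at x = 0 and the y-coefficient -3/x - 6/x^2 has a pole at x = 0.
It is a regular singular point because x P_1(x) = p(x) = 2 - 3x and x^2 P_2(x) = q(x) = -3x - 6 are polynomials, hence analytic at x = 0.
p(0) = 2,  q(0) = -6.
Indicial equation: r(r-1) + p(0) r + q(0) = 0, i.e. r^2 + (p(0) - 1) r + q(0) = 0, i.e. r^2 + 1 r - 6 = 0.
Discriminant: (1)^2 - 4(-6) = 25, so r = (-1 ± 5)/2.
Solving: r_1 = 2, r_2 = -3.

indicial: r^2 + 1 r - 6 = 0; roots r_1 = 2, r_2 = -3


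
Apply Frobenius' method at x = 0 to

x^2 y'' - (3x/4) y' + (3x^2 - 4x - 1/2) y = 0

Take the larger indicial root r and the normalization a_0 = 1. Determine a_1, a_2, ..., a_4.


Write in Frobenius form y'' + (p(x)/x) y' + (q(x)/x^2) y = 0:
  p(x) = -3/4,  q(x) = 3x^2 - 4x - 1/2.
Indicial equation: r(r-1) + (-3/4) r + (-1/2) = 0 -> roots r_1 = 2, r_2 = -1/4.
Take r = r_1 = 2. Let y(x) = x^r sum_{n>=0} a_n x^n with a_0 = 1.
Substitute y = x^r sum a_n x^n and match x^{r+n}. The recurrence is
  D(n) a_n - 4 a_{n-1} + 3 a_{n-2} = 0,  where D(n) = (r+n)(r+n-1) + (-3/4)(r+n) + (-1/2).
  a_n = [4 a_{n-1} - 3 a_{n-2}] / D(n).
Since the indicial polynomial factors as (r - r_1)(r - r_2), D(n) = (r_1 + n - r_1)(r_1 + n - r_2) = n(n + 9/4).
Evaluating step by step (a_0 = 1):
  n = 1: D(1) = 1(1 + 9/4) = 13/4; numerator = 4(1) = 4; a_1 = (4)/(13/4) = 16/13
  n = 2: D(2) = 2(2 + 9/4) = 17/2; numerator = 4(16/13) - 3(1) = 25/13; a_2 = (25/13)/(17/2) = 50/221
  n = 3: D(3) = 3(3 + 9/4) = 63/4; numerator = 4(50/221) - 3(16/13) = -616/221; a_3 = (-616/221)/(63/4) = -352/1989
  n = 4: D(4) = 4(4 + 9/4) = 25; numerator = 4(-352/1989) - 3(50/221) = -2758/1989; a_4 = (-2758/1989)/(25) = -2758/49725

r = 2; a_0 = 1; a_1 = 16/13; a_2 = 50/221; a_3 = -352/1989; a_4 = -2758/49725


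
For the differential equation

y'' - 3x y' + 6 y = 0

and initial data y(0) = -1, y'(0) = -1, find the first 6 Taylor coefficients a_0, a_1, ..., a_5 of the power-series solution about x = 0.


Ansatz: y(x) = sum_{n>=0} a_n x^n, so y'(x) = sum_{n>=1} n a_n x^(n-1) and y''(x) = sum_{n>=2} n(n-1) a_n x^(n-2).
Substitute into P(x) y'' + Q(x) y' + R(x) y = 0 with P(x) = 1, Q(x) = -3x, R(x) = 6, and match powers of x.
Initial conditions: a_0 = -1, a_1 = -1.
Setting the coefficient of each power of x to zero and solving order by order (substituting the coefficients already found):
  x^0: 2 a_2 + 6 a_0 = 0  ->  2 a_2 = -6 a_0 = 6  ->  a_2 = 3
  x^1: 6 a_3 + 3 a_1 = 0  ->  6 a_3 = -3 a_1 = 3  ->  a_3 = 1/2
  x^2: 12 a_4 = 0  ->  a_4 = 0
  x^3: 20 a_5 - 3 a_3 = 0  ->  20 a_5 = 3 a_3 = 3/2  ->  a_5 = 3/40
Truncated series: y(x) = -1 - x + 3 x^2 + (1/2) x^3 + (3/40) x^5 + O(x^6).

a_0 = -1; a_1 = -1; a_2 = 3; a_3 = 1/2; a_4 = 0; a_5 = 3/40


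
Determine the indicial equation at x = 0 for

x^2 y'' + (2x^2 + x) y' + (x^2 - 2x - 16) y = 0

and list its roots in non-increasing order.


Divide by x^2 to reach normal form y'' + P_1(x) y' + P_2(x) y = 0 with P_1(x) = 2 + 1/x and P_2(x) = 1 - 2/x - 16/x^2.
x = 0 is a singular point because the y'-coefficient 2 + 1/x has a pole at x = 0 and the y-coefficient 1 - 2/x - 16/x^2 has a pole at x = 0.
It is a regular singular point because x P_1(x) = p(x) = 2x + 1 and x^2 P_2(x) = q(x) = x^2 - 2x - 16 are polynomials, hence analytic at x = 0.
p(0) = 1,  q(0) = -16.
Indicial equation: r(r-1) + p(0) r + q(0) = 0, i.e. r^2 + (p(0) - 1) r + q(0) = 0, i.e. r^2 - 16 = 0.
Discriminant: (0)^2 - 4(-16) = 64, so r = (0 ± 8)/2.
Solving: r_1 = 4, r_2 = -4.

indicial: r^2 - 16 = 0; roots r_1 = 4, r_2 = -4


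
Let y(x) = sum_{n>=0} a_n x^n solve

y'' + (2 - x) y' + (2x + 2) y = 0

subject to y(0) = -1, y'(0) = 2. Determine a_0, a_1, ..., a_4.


Ansatz: y(x) = sum_{n>=0} a_n x^n, so y'(x) = sum_{n>=1} n a_n x^(n-1) and y''(x) = sum_{n>=2} n(n-1) a_n x^(n-2).
Substitute into P(x) y'' + Q(x) y' + R(x) y = 0 with P(x) = 1, Q(x) = 2 - x, R(x) = 2x + 2, and match powers of x.
Initial conditions: a_0 = -1, a_1 = 2.
Setting the coefficient of each power of x to zero and solving order by order (substituting the coefficients already found):
  x^0: 2 a_2 + 2 a_1 + 2 a_0 = 0  ->  2 a_2 = -2 a_1 - 2 a_0 = -2  ->  a_2 = -1
  x^1: 6 a_3 + 4 a_2 + a_1 + 2 a_0 = 0  ->  6 a_3 = -4 a_2 - a_1 - 2 a_0 = 4  ->  a_3 = 2/3
  x^2: 12 a_4 + 6 a_3 + 2 a_1 = 0  ->  12 a_4 = -6 a_3 - 2 a_1 = -8  ->  a_4 = -2/3
Truncated series: y(x) = -1 + 2 x - x^2 + (2/3) x^3 - (2/3) x^4 + O(x^5).

a_0 = -1; a_1 = 2; a_2 = -1; a_3 = 2/3; a_4 = -2/3


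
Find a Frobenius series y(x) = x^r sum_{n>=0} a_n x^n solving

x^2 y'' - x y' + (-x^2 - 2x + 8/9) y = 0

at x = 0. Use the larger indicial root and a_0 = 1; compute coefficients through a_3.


Write in Frobenius form y'' + (p(x)/x) y' + (q(x)/x^2) y = 0:
  p(x) = -1,  q(x) = -x^2 - 2x + 8/9.
Indicial equation: r(r-1) + (-1) r + (8/9) = 0 -> roots r_1 = 4/3, r_2 = 2/3.
Take r = r_1 = 4/3. Let y(x) = x^r sum_{n>=0} a_n x^n with a_0 = 1.
Substitute y = x^r sum a_n x^n and match x^{r+n}. The recurrence is
  D(n) a_n - 2 a_{n-1} - 1 a_{n-2} = 0,  where D(n) = (r+n)(r+n-1) + (-1)(r+n) + (8/9).
  a_n = [2 a_{n-1} + 1 a_{n-2}] / D(n).
Since the indicial polynomial factors as (r - r_1)(r - r_2), D(n) = (r_1 + n - r_1)(r_1 + n - r_2) = n(n + 2/3).
Evaluating step by step (a_0 = 1):
  n = 1: D(1) = 1(1 + 2/3) = 5/3; numerator = 2(1) = 2; a_1 = (2)/(5/3) = 6/5
  n = 2: D(2) = 2(2 + 2/3) = 16/3; numerator = 2(6/5) + 1(1) = 17/5; a_2 = (17/5)/(16/3) = 51/80
  n = 3: D(3) = 3(3 + 2/3) = 11; numerator = 2(51/80) + 1(6/5) = 99/40; a_3 = (99/40)/(11) = 9/40

r = 4/3; a_0 = 1; a_1 = 6/5; a_2 = 51/80; a_3 = 9/40
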